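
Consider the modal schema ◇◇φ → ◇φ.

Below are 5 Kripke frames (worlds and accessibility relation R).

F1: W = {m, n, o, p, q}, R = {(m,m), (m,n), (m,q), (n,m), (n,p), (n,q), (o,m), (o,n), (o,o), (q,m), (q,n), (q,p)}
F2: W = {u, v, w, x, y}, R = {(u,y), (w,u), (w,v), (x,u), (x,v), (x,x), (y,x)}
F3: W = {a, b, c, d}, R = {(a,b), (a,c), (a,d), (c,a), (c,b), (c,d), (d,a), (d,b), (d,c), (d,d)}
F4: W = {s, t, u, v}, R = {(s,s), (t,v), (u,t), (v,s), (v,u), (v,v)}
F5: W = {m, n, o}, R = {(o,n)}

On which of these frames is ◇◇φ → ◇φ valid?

The schema corresponds to transitivity: ∀x ∀y ∀z (Rxy ∧ Ryz → Rxz).
F1: fails — Rom and Rmq but not Roq.
F2: fails — Ryx and Rxu but not Ryu.
F3: fails — Rcd and Rdc but not Rcc.
F4: fails — Rtv and Rvu but not Rtu.
F5: satisfies the condition.

F5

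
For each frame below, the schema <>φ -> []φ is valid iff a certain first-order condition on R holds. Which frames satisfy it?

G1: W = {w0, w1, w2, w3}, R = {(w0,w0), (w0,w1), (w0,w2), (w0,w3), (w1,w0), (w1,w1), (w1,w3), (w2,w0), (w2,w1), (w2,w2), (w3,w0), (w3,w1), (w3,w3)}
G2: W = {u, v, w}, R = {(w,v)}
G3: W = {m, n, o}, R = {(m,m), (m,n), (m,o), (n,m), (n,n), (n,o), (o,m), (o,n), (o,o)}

The schema corresponds to partial functionality: forall x forall y forall z (Rxy & Rxz -> y = z).
G1: fails — w0 sees both w0 and w1.
G2: ✓.
G3: fails — m sees both m and n.
Valid on: G2.

G2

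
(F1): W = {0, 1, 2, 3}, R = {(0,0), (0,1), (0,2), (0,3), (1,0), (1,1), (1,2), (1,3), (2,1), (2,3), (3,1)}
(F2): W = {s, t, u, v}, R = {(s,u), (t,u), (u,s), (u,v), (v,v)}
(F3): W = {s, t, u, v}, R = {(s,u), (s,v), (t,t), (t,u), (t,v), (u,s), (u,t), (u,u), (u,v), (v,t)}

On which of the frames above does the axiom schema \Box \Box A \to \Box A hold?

This is the axiom for density; its first-order frame correspondent is \forall x \forall y (Rxy \to \exists z (Rxz \wedge Rzy)).
(F1): ✓.
(F2): fails — Rus but no z with Ruz and Rzs.
(F3): ✓.
Valid on: (F1), (F3).

(F1), (F3)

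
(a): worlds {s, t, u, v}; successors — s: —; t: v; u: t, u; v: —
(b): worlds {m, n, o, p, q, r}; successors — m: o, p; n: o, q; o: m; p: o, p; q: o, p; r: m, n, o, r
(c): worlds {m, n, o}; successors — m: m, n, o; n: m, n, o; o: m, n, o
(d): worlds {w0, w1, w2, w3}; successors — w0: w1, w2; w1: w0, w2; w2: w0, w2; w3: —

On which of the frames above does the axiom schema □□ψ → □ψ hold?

(c)

Frame correspondent (Sahlqvist): ∀x ∀y (Rxy → ∃z (Rxz ∧ Rzy)) — i.e. density.
(a): fails — Rtv but no z with Rtz and Rzv.
(b): fails — Rom but no z with Roz and Rzm.
(c): ✓.
(d): fails — Rw0w1 but no z with Rw0z and Rzw1.
Valid on: (c).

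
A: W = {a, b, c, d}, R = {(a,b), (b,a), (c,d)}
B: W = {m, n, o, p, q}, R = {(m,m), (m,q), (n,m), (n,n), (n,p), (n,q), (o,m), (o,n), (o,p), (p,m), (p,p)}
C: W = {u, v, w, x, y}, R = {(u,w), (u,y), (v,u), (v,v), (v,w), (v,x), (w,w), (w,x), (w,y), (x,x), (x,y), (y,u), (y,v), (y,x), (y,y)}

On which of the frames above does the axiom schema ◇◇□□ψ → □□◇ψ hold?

This is the axiom for a generalized confluence (Geach) condition; its first-order frame correspondent is ∀x ∀y ∀z ((xR²y ∧ xR²z) → ∃w (yR²w ∧ zRw)).
A: fails — aR²a, aR²a but no w with aR²w and aRw.
B: fails — mR²m, mR²q but no w with mR²w and qRw.
C: satisfies the condition.

C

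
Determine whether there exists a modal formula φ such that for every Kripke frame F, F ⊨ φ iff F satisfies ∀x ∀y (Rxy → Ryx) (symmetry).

Yes — defined by p → □◇p

Yes: it is symmetry, defined by the B schema p → □◇p.
Suppose p→□◇p is valid. Take Rxy and set V(p)={x}. Then p at x, so □◇p at x, so ◇p at y, so some z with Ryz has p; z=x, i.e. Ryx.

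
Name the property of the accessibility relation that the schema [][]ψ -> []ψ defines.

Suppose □□ψ→□ψ is valid. Take Rxy and set V(ψ)={w : xR²w}. Then □□ψ at x, so □ψ at x, so ψ at y, i.e. ∃z(Rxz∧Rzy).

density: forall x forall y (Rxy -> exists z (Rxz & Rzy))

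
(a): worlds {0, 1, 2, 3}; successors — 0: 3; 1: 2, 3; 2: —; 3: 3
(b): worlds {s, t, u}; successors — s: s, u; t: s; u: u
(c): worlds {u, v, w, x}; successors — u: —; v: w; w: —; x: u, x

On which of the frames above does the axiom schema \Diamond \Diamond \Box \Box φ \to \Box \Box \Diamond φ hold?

This is the axiom for a generalized confluence (Geach) condition; its first-order frame correspondent is \forall x \forall y \forall z ((x R^2 y \wedge x R^2 z) \to \exists w (y R^2 w \wedge zRw)).
(a): condition met.
(b): condition met.
(c): fails — xR²u, xR²u but no t with uR²t and uRt.

(a), (b)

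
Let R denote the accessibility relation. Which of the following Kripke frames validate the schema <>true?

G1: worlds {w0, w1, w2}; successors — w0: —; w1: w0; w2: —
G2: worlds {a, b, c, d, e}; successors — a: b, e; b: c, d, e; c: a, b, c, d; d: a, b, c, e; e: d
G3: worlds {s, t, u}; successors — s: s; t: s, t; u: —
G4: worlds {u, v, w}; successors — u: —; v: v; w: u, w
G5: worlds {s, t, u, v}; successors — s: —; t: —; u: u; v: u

G2

The schema corresponds to seriality: forall x exists y Rxy.
G1: fails — world w0 has no successor.
G2: holds.
G3: fails — world u has no successor.
G4: fails — world u has no successor.
G5: fails — world s has no successor.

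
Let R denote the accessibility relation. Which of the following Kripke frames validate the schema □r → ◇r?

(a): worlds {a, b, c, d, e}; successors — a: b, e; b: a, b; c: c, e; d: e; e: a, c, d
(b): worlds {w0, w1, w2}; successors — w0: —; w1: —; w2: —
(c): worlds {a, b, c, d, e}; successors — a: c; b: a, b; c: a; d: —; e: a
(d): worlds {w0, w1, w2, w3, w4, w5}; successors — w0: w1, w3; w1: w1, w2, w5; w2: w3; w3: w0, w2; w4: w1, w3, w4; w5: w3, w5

This is the axiom for seriality; its first-order frame correspondent is ∀x ∃y Rxy.
(a): condition met.
(b): fails — world w0 has no successor.
(c): fails — world d has no successor.
(d): condition met.
Valid on: (a), (d).

(a), (d)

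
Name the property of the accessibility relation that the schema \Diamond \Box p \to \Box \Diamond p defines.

Suppose ◇□p→□◇p is valid. Take Rxy, Rxz and set V(p)={w : Ryw}. Then □p at y so ◇□p at x, so □◇p at x, so ◇p at z, giving w with Rzw and Ryw.
Conversely, on a frame with convergence the schema holds at every world under every valuation.
So the correspondent is convergence.

convergence: \forall x \forall y \forall z (Rxy \wedge Rxz \to \exists w (Ryw \wedge Rzw))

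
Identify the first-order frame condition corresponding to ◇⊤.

◇⊤ holds at w iff w has a successor, so frame-validity of ◇⊤ is exactly seriality. Equivalently via □φ → ◇φ:
Suppose □φ→◇φ is valid. At any x set V(φ)=W. Then □φ at x, so ◇φ at x, so x has a successor.
Conversely, on a frame with seriality the schema holds at every world under every valuation.
So the correspondent is seriality.

seriality: ∀x ∃y Rxy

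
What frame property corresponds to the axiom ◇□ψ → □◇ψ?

convergence: ∀x ∀y ∀z (Rxy ∧ Rxz → ∃w (Ryw ∧ Rzw))

This is the .2 axiom.
Its frame correspondent is convergence — ∀x ∀y ∀z (Rxy ∧ Rxz → ∃w (Ryw ∧ Rzw)).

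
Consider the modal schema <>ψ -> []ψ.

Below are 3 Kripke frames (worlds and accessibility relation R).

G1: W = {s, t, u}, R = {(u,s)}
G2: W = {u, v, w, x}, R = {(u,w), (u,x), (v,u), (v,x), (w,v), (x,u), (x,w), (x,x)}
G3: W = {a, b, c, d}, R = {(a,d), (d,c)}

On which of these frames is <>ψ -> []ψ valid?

G1, G3

Frame correspondent (Sahlqvist): forall x forall y forall z (Rxy & Rxz -> y = z) — i.e. partial functionality.
G1: condition met.
G2: fails — u sees both w and x.
G3: condition met.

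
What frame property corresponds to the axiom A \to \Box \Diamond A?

symmetry

This is the B axiom.
It corresponds to symmetry: \forall x \forall y (Rxy \to Ryx).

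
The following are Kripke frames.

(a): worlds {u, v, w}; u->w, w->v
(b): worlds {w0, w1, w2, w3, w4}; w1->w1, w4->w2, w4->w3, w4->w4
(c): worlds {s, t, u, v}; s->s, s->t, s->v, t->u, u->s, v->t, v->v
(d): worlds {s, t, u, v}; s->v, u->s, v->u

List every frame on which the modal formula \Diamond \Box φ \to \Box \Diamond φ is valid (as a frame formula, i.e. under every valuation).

(d)

The schema corresponds to convergence: \forall x \forall y \forall z (Rxy \wedge Rxz \to \exists w (Ryw \wedge Rzw)).
(a): fails — Rwv and Rwv but v and v have no common successor.
(b): fails — Rw4w3 and Rw4w3 but w3 and w3 have no common successor.
(c): fails — Rsv and Rst but v and t have no common successor.
(d): holds.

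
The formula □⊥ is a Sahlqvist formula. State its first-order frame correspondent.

□⊥ is valid iff no world has any successor (otherwise □⊥ fails at any world with one).
The converse is a direct semantic check.
So the correspondent is emptiness of R.

Emptiness of R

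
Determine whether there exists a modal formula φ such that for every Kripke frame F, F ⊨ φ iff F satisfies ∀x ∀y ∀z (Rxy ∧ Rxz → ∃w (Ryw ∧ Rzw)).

Yes: it is convergence, defined by the .2 schema ◇□r → □◇r.

Yes, by ◇□r → □◇r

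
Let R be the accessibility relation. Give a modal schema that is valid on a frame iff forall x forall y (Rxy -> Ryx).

This is symmetry; the standard corresponding axiom is B: r → □◇r.
Suppose r→□◇r is valid. Take Rxy and set V(r)={x}. Then r at x, so □◇r at x, so ◇r at y, so some z with Ryz has r; z=x, i.e. Ryx.

r → □◇r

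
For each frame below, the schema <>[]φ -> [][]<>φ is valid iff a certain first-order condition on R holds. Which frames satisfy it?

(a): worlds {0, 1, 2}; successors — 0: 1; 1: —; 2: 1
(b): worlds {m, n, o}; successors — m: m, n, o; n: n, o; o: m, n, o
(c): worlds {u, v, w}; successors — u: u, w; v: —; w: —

(a), (b)

The schema corresponds to a generalized confluence (Geach) condition: forall x forall y forall z ((xRy & x R^2 z) -> exists w (yRw & zRw)).
(a): ✓.
(b): ✓.
(c): fails — uRu, uR²w but no t with uRt and wRt.
Valid on: (a), (b).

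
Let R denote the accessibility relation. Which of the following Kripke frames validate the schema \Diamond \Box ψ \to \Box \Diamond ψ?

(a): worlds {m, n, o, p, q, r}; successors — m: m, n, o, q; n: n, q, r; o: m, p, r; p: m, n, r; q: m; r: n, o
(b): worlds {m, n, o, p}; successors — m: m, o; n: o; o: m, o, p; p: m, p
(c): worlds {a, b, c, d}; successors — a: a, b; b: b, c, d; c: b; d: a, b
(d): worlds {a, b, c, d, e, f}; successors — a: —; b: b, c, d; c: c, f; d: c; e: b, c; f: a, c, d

This is the axiom for convergence; its first-order frame correspondent is \forall x \forall y \forall z (Rxy \wedge Rxz \to \exists w (Ryw \wedge Rzw)).
(a): fails — Rmq and Rmn but q and n have no common successor.
(b): satisfies the condition.
(c): satisfies the condition.
(d): fails — Rfc and Rfa but c and a have no common successor.
Valid on: (b), (c).

(b), (c)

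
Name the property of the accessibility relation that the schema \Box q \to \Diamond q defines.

Seriality

Suppose □q→◇q is valid. At any x set V(q)=W. Then □q at x, so ◇q at x, so x has a successor.
The converse is a direct semantic check.
So the correspondent is seriality.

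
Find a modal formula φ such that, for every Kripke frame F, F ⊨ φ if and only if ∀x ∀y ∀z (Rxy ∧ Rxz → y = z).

This is partial functionality; the standard corresponding axiom is CD: ◇s → □s.
Suppose ◇s→□s is valid. Take Rxy, Rxz and set V(s)={y}. Then ◇s at x, so □s at x, so s at z, i.e. z=y.

◇s → □s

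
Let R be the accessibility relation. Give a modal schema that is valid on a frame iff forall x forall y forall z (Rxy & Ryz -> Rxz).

A defining formula is □p → □□p (the 4 axiom).

□p → □□p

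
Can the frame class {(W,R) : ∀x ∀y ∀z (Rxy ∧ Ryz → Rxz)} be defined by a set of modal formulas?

This is a Sahlqvist condition; the 4 axiom □r → □□r defines it.
Suppose □r→□□r is valid. Take Rxy, Ryz and set V(r)={w : Rxw}. Then □r at x, so □□r at x, so □r at y, so r at z, i.e. Rxz.

Definable; □r → □□r defines it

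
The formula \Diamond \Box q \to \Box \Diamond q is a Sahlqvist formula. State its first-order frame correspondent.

Suppose ◇□q→□◇q is valid. Take Rxy, Rxz and set V(q)={w : Ryw}. Then □q at y so ◇□q at x, so □◇q at x, so ◇q at z, giving w with Rzw and Ryw.

Convergence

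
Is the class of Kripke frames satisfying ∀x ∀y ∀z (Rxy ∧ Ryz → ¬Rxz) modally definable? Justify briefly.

No

Modal frame validity is preserved under surjective bounded morphisms.
The 3-cycle (worlds w0,w1,w2 with w0→w1→w2→w0) is intransitive. Mapping every world to a single reflexive point • is a surjective bounded morphism; the reflexive point is not intransitive (R••∧R•• but R••).
Hence intransitivity is not modally definable.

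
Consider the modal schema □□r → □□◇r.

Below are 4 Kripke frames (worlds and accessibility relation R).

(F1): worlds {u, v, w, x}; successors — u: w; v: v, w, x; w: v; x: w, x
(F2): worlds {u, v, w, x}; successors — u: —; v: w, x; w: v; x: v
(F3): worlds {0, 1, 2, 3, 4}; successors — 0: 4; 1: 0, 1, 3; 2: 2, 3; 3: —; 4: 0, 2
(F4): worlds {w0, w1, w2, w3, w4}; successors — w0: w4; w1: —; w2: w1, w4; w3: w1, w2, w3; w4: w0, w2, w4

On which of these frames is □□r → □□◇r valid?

(F1)

Frame correspondent (Sahlqvist): ∀x ∀z (xR²z → ∃w (xR²w ∧ zRw)) — i.e. a generalized confluence (Geach) condition.
(F1): ✓.
(F2): fails — vR²v but no t with vR²t and vRt.
(F3): fails — 0R²0 but no w with 0R²w and 0Rw.
(F4): fails — w3R²w1 but no w with w3R²w and w1Rw.
Valid on: (F1).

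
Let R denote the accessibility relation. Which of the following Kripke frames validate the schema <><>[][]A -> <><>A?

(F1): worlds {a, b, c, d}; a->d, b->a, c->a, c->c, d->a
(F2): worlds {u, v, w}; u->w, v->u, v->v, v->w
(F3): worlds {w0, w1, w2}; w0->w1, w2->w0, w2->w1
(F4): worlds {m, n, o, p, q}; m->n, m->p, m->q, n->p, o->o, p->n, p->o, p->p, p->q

Frame correspondent (Sahlqvist): forall x forall y (x R^2 y -> exists w (y R^2 w & x R^2 w)) — i.e. a generalized confluence (Geach) condition.
(F1): ✓.
(F2): fails — vR²u but no t with uR²t and vR²t.
(F3): fails — w2R²w1 but no w with w1R²w and w2R²w.
(F4): fails — mR²q but no w with qR²w and mR²w.

(F1)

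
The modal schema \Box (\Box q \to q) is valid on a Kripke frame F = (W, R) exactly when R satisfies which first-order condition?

Shift-reflexivity

Suppose □(□q→q) is valid. Take Rxy and set V(q)={w : Ryw}. Then at y, □q holds; since □(□q→q) at x, □q→q at y, so q at y, i.e. Ryy.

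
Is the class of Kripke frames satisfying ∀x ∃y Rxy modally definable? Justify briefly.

Yes, by □p → ◇p

This is a Sahlqvist condition; the D axiom □p → ◇p defines it.
Suppose □p→◇p is valid. At any x set V(p)=W. Then □p at x, so ◇p at x, so x has a successor.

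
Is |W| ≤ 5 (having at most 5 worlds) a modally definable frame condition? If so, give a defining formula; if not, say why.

Not definable by any modal formula

If a class were modally definable it would be closed under disjoint unions (Goldblatt–Thomason).
Any modal formula valid on each of 6 disjoint one-world frames is valid on their disjoint union (validity is preserved under disjoint unions). Each one-world frame has |W|=1≤5, but the union has |W|=6.
So no modal formula (or set of formulas) defines exactly the |W|≤5 frames.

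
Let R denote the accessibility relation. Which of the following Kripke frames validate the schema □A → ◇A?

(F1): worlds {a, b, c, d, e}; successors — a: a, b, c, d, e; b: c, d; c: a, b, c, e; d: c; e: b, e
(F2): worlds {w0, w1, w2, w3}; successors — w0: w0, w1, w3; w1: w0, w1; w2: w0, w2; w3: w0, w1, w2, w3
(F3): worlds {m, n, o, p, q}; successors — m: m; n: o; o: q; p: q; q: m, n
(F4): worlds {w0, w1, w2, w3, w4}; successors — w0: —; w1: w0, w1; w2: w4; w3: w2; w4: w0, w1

(F1), (F2), (F3)

The schema corresponds to seriality: ∀x ∃y Rxy.
(F1): holds.
(F2): holds.
(F3): holds.
(F4): fails — world w0 has no successor.
Valid on: (F1), (F2), (F3).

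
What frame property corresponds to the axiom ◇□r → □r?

the Euclidean property

This is a form of the 5 axiom.
Its frame correspondent is the Euclidean property — ∀x ∀y ∀z (Rxy ∧ Rxz → Ryz).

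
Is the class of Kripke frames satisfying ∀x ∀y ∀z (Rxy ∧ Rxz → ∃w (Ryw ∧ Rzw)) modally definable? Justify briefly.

Definable; ◇□q → □◇q defines it

This is a Sahlqvist condition; the .2 axiom ◇□q → □◇q defines it.
Suppose ◇□q→□◇q is valid. Take Rxy, Rxz and set V(q)={w : Ryw}. Then □q at y so ◇□q at x, so □◇q at x, so ◇q at z, giving w with Rzw and Ryw.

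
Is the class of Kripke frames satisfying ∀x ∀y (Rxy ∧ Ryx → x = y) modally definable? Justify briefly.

If a class were modally definable it would be closed under surjective bounded morphisms (Goldblatt–Thomason).
The 4-cycle (worlds 0,1,2,3 with 0→1→2→3→0) is antisymmetric. Sending even-indexed worlds to a and odd-indexed worlds to b is a surjective bounded morphism onto the two-world frame with a↔b, which is not antisymmetric.
Hence antisymmetry is not modally definable.

Not modally definable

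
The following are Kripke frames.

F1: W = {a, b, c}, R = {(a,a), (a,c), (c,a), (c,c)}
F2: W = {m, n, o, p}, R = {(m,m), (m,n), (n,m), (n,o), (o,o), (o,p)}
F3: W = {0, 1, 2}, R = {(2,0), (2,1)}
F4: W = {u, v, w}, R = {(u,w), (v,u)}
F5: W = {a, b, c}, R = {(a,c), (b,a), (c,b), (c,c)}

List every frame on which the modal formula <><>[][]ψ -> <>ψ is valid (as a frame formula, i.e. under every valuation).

F1, F3, F5

Frame correspondent (Sahlqvist): forall x forall y (x R^2 y -> exists w (y R^2 w & xRw)) — i.e. a generalized confluence (Geach) condition.
F1: condition met.
F2: fails — mR²o but no w with oR²w and mRw.
F3: condition met.
F4: fails — vR²w but no t with wR²t and vRt.
F5: condition met.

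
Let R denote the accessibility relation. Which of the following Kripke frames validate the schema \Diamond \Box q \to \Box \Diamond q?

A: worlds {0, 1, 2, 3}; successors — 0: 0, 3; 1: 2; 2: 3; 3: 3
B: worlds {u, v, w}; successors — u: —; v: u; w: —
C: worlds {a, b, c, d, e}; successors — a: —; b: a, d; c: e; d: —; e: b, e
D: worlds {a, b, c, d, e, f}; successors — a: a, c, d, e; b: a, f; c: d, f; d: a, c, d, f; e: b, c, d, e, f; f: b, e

This is the axiom for convergence; its first-order frame correspondent is \forall x \forall y \forall z (Rxy \wedge Rxz \to \exists w (Ryw \wedge Rzw)).
A: satisfies the condition.
B: fails — Rvu and Rvu but u and u have no common successor.
C: fails — Rba and Rba but a and a have no common successor.
D: fails — Rcd and Rcf but d and f have no common successor.
Valid on: A.

A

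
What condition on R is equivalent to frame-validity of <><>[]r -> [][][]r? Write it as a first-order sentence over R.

forall x forall y forall z ((x R^2 y & x R^3 z) -> exists w (yRw & z = w))

This is a Sahlqvist (Geach-type) schema ◇^2□^1r → □^3◇^0r.
Minimal-valuation argument: fix x; take any y with xR^2y and any z with xR^3z. Set V(r) to the set of worlds R-reachable from y in exactly 1 step. Then □^1r holds at y, so the antecedent holds at x; validity forces ◇^0r at z, giving a w with zR^0w and yR^1w.
First-order correspondent: forall x forall y forall z ((x R^2 y & x R^3 z) -> exists w (yRw & z = w)).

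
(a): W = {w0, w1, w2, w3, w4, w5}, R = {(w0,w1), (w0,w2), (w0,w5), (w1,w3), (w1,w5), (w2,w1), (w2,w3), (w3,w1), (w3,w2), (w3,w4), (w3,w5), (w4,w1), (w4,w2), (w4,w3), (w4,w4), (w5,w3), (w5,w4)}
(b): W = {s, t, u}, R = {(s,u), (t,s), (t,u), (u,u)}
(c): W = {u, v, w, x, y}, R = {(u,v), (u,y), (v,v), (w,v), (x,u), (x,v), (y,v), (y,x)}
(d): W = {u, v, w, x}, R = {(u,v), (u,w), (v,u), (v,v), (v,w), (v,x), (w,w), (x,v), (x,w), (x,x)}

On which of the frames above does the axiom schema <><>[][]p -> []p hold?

(a)

This is the axiom for a generalized confluence (Geach) condition; its first-order frame correspondent is forall x forall y forall z ((x R^2 y & xRz) -> exists w (y R^2 w & z = w)).
(a): ✓.
(b): fails — tR²u, tRs but no w with uR²w and s=w.
(c): fails — uR²v, uRy but no t with vR²t and y=t.
(d): fails — uR²w, uRv but no t with wR²t and v=t.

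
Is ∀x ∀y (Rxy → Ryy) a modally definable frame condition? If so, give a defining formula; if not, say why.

Yes, by □(□q → q)

This is a Sahlqvist condition; the T□ axiom □(□q → q) defines it.
Suppose □(□q→q) is valid. Take Rxy and set V(q)={w : Ryw}. Then at y, □q holds; since □(□q→q) at x, □q→q at y, so q at y, i.e. Ryy.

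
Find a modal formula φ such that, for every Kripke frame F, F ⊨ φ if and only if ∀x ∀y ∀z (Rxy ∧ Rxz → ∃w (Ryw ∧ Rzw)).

◇□p → □◇p

The condition is convergence. The .2 schema ◇□p → □◇p defines it.
Suppose ◇□p→□◇p is valid. Take Rxy, Rxz and set V(p)={w : Ryw}. Then □p at y so ◇□p at x, so □◇p at x, so ◇p at z, giving w with Rzw and Ryw.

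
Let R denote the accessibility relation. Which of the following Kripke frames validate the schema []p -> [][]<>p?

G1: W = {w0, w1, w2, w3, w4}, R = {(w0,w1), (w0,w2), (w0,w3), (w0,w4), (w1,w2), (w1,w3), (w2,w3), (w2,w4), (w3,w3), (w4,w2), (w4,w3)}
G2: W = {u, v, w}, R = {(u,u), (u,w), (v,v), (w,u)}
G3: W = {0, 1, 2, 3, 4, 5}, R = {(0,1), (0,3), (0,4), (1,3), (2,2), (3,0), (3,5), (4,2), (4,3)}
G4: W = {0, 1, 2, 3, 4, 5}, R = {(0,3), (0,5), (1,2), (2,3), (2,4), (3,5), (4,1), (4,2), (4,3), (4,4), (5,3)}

This is the axiom for a generalized confluence (Geach) condition; its first-order frame correspondent is forall x forall z (x R^2 z -> exists w (xRw & zRw)).
G1: condition met.
G2: condition met.
G3: fails — 0R²2 but no w with 0Rw and 2Rw.
G4: fails — 1R²3 but no w with 1Rw and 3Rw.

G1, G2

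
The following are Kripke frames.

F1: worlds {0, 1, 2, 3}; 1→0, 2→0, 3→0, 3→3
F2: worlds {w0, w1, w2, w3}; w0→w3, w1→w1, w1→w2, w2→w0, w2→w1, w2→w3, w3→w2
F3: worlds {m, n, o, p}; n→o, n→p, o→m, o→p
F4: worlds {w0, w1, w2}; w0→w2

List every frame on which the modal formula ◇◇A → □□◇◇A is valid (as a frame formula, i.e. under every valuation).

This is the axiom for a generalized confluence (Geach) condition; its first-order frame correspondent is ∀x ∀y ∀z ((xR²y ∧ xR²z) → ∃w (y = w ∧ zR²w)).
F1: fails — 3R²0, 3R²0 but no w with 0=w and 0R²w.
F2: fails — w1R²w0, w1R²w0 but no w with w0=w and w0R²w.
F3: fails — nR²m, nR²m but no w with m=w and mR²w.
F4: condition met.

F4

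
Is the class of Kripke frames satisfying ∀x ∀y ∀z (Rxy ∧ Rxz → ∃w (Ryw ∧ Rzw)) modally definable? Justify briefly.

The condition is convergence. A defining modal formula is ◇□q → □◇q.
Suppose ◇□q→□◇q is valid. Take Rxy, Rxz and set V(q)={w : Ryw}. Then □q at y so ◇□q at x, so □◇q at x, so ◇q at z, giving w with Rzw and Ryw.

Yes, by ◇□q → □◇q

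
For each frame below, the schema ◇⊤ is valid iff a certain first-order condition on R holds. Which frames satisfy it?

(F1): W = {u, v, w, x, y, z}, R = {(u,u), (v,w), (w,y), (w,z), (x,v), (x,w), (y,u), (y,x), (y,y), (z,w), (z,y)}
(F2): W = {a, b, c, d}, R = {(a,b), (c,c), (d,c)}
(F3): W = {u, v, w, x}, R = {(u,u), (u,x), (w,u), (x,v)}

(F1)

This is the axiom for seriality; its first-order frame correspondent is ∀x ∃y Rxy.
(F1): condition met.
(F2): fails — world b has no successor.
(F3): fails — world v has no successor.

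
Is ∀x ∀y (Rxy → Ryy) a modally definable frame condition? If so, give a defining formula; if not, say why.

Yes — defined by □(□r → r)

This is a Sahlqvist condition; the T□ axiom □(□r → r) defines it.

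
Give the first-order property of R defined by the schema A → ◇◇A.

This is a Sahlqvist (Geach-type) schema ◇^0□^0A → □^0◇^2A.
Minimal-valuation argument: fix x; take any y with xR^0y and any z with xR^0z. Set V(A) to the set of worlds R-reachable from y in exactly 0 steps. Then □^0A holds at y, so the antecedent holds at x; validity forces ◇^2A at z, giving a w with zR^2w and yR^0w.
First-order correspondent: ∀x ∃w (x = w ∧ xR²w).

∀x ∃w (x = w ∧ xR²w)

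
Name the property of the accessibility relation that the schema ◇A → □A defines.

partial functionality

Suppose ◇A→□A is valid. Take Rxy, Rxz and set V(A)={y}. Then ◇A at x, so □A at x, so A at z, i.e. z=y.
The converse is a direct semantic check.
So the correspondent is partial functionality.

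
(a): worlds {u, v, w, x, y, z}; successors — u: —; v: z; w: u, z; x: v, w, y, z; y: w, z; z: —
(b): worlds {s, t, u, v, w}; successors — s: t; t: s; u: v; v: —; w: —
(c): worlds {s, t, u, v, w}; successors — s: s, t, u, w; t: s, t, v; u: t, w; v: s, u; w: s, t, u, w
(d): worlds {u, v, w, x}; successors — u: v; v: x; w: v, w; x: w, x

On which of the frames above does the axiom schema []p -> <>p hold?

The schema corresponds to seriality: forall x exists y Rxy.
(a): fails — world u has no successor.
(b): fails — world v has no successor.
(c): holds.
(d): holds.

(c), (d)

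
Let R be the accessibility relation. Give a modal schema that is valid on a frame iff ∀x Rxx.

□r → r

The condition is reflexivity. The T schema □r → r defines it.
Suppose □r→r is valid. At any x set V(r)={w : Rxw}. Then □r holds at x, so r holds at x, i.e. Rxx.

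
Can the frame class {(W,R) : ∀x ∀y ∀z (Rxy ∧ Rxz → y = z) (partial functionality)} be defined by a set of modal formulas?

The condition is partial functionality. A defining modal formula is ◇q → □q.
Suppose ◇q→□q is valid. Take Rxy, Rxz and set V(q)={y}. Then ◇q at x, so □q at x, so q at z, i.e. z=y.

Yes, by ◇q → □q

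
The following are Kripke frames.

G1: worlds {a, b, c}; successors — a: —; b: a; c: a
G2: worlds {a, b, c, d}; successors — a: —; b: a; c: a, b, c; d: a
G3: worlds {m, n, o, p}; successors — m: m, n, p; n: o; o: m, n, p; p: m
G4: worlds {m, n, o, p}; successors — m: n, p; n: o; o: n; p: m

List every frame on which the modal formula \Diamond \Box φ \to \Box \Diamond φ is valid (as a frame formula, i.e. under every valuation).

none

The schema corresponds to convergence: \forall x \forall y \forall z (Rxy \wedge Rxz \to \exists w (Ryw \wedge Rzw)).
G1: fails — Rba and Rba but a and a have no common successor.
G2: fails — Rba and Rba but a and a have no common successor.
G3: fails — Rmm and Rmn but m and n have no common successor.
G4: fails — Rmn and Rmp but n and p have no common successor.
Valid on no frame.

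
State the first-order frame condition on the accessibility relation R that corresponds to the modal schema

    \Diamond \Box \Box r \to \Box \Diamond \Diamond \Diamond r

\forall x \forall y \forall z ((xRy \wedge xRz) \to \exists w (y R^2 w \wedge z R^3 w))

This is a Sahlqvist (Geach-type) schema ◇^1□^2r → □^1◇^3r.
First-order correspondent: \forall x \forall y \forall z ((xRy \wedge xRz) \to \exists w (y R^2 w \wedge z R^3 w)).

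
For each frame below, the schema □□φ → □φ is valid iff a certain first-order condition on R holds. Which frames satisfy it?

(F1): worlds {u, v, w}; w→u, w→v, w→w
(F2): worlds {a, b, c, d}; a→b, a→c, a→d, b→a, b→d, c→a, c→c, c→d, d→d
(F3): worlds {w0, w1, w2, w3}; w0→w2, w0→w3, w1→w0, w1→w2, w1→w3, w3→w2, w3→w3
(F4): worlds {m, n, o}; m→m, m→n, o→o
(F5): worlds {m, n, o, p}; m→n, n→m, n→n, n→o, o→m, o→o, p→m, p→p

The schema corresponds to density: ∀x ∀y (Rxy → ∃z (Rxz ∧ Rzy)).
(F1): satisfies the condition.
(F2): fails — Rab but no z with Raz and Rzb.
(F3): fails — Rw1w0 but no z with Rw1z and Rzw0.
(F4): satisfies the condition.
(F5): satisfies the condition.
Valid on: (F1), (F4), (F5).

(F1), (F4), (F5)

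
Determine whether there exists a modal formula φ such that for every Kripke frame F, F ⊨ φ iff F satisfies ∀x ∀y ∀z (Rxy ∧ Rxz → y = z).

Definable; ◇r → □r defines it

The condition is partial functionality. A defining modal formula is ◇r → □r.
Suppose ◇r→□r is valid. Take Rxy, Rxz and set V(r)={y}. Then ◇r at x, so □r at x, so r at z, i.e. z=y.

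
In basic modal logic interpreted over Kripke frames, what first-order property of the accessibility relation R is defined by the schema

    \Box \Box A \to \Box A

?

This is the C4 axiom.
Its frame correspondent is density — \forall x \forall y (Rxy \to \exists z (Rxz \wedge Rzy)).

density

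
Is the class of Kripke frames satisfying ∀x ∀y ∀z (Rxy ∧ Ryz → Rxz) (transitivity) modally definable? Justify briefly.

Yes, by □r → □□r

This is a Sahlqvist condition; the 4 axiom □r → □□r defines it.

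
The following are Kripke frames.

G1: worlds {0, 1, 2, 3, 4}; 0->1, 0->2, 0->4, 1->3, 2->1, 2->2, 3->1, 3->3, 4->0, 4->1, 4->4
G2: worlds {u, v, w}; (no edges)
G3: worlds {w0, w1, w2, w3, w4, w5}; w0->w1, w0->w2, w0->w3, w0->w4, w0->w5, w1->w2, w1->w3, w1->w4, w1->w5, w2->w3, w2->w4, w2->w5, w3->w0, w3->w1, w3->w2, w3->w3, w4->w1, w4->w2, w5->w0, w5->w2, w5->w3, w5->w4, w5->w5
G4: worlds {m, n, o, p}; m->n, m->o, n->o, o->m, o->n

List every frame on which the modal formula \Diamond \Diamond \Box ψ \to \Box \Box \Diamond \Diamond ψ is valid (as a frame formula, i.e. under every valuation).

This is the axiom for a generalized confluence (Geach) condition; its first-order frame correspondent is \forall x \forall y \forall z ((x R^2 y \wedge x R^2 z) \to \exists w (yRw \wedge z R^2 w)).
G1: ✓.
G2: ✓.
G3: ✓.
G4: fails — mR²n, mR²n but no w with nRw and nR²w.

G1, G2, G3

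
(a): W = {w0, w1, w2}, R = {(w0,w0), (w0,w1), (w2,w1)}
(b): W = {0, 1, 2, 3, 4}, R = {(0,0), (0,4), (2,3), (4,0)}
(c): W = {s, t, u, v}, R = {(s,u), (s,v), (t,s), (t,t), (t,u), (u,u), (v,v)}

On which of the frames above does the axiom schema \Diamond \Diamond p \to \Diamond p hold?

This is the axiom for transitivity; its first-order frame correspondent is \forall x \forall y \forall z (Rxy \wedge Ryz \to Rxz).
(a): condition met.
(b): fails — R40 and R04 but not R44.
(c): fails — Rts and Rsv but not Rtv.
Valid on: (a).

(a)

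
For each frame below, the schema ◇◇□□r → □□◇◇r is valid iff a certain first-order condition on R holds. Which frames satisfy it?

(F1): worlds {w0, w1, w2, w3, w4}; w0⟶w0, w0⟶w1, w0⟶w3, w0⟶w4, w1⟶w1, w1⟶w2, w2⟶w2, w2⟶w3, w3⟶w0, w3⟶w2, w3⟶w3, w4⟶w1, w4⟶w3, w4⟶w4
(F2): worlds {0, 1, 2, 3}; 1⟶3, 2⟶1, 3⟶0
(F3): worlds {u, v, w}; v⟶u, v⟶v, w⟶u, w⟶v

(F1)

This is the axiom for a generalized confluence (Geach) condition; its first-order frame correspondent is ∀x ∀y ∀z ((xR²y ∧ xR²z) → ∃w (yR²w ∧ zR²w)).
(F1): ✓.
(F2): fails — 1R²0, 1R²0 but no w with 0R²w and 0R²w.
(F3): fails — vR²u, vR²u but no t with uR²t and uR²t.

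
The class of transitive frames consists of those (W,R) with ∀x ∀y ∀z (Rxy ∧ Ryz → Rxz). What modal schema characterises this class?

□r → □□r

A defining formula is □r → □□r (the 4 axiom).
Suppose □r→□□r is valid. Take Rxy, Ryz and set V(r)={w : Rxw}. Then □r at x, so □□r at x, so □r at y, so r at z, i.e. Rxz.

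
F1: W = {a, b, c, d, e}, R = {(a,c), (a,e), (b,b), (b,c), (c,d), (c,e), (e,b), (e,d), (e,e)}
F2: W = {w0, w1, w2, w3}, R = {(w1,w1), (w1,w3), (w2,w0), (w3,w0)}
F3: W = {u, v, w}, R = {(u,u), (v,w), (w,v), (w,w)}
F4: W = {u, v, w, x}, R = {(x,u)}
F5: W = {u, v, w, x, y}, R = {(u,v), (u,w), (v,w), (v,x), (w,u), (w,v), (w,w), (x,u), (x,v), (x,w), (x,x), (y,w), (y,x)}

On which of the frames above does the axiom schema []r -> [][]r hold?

F4

This is the axiom for transitivity; its first-order frame correspondent is forall x forall y forall z (Rxy & Ryz -> Rxz).
F1: fails — Rbc and Rcd but not Rbd.
F2: fails — Rw1w3 and Rw3w0 but not Rw1w0.
F3: fails — Rvw and Rwv but not Rvv.
F4: ✓.
F5: fails — Ruv and Rvx but not Rux.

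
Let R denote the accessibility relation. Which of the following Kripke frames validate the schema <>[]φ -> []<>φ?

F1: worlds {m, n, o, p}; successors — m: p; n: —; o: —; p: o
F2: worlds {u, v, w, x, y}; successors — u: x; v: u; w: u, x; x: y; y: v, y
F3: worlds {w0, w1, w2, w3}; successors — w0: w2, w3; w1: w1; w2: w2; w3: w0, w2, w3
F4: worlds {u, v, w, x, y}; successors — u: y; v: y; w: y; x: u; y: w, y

F3, F4

Frame correspondent (Sahlqvist): forall x forall y forall z (Rxy & Rxz -> exists w (Ryw & Rzw)) — i.e. convergence.
F1: fails — Rpo and Rpo but o and o have no common successor.
F2: fails — Rwu and Rwx but u and x have no common successor.
F3: condition met.
F4: condition met.
Valid on: F3, F4.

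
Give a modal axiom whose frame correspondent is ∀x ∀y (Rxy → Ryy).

□(□q → q)

The condition is shift-reflexivity. The T□ schema □(□q → q) defines it.
Suppose □(□q→q) is valid. Take Rxy and set V(q)={w : Ryw}. Then at y, □q holds; since □(□q→q) at x, □q→q at y, so q at y, i.e. Ryy.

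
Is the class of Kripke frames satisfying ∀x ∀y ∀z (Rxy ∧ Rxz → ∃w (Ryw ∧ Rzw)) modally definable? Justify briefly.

Yes — defined by ◇□p → □◇p

Yes: it is convergence, defined by the .2 schema ◇□p → □◇p.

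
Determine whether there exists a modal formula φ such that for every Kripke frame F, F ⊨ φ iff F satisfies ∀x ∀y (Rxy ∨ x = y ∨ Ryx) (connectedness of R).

Modal frame validity is preserved under disjoint unions.
Take 3 disjoint single-world reflexive frames: each is trivially connected, but their disjoint union has 3 worlds with no edge between distinct components, so it is not connected.
Hence connectedness of R is not modally definable.

No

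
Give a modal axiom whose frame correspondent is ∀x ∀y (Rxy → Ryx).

This is symmetry; the standard corresponding axiom is B: q → □◇q.
Suppose q→□◇q is valid. Take Rxy and set V(q)={x}. Then q at x, so □◇q at x, so ◇q at y, so some z with Ryz has q; z=x, i.e. Ryx.

q → □◇q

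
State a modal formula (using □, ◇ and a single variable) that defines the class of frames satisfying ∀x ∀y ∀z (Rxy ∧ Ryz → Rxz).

□q → □□q

The condition is transitivity. The 4 schema □q → □□q defines it.
Suppose □q→□□q is valid. Take Rxy, Ryz and set V(q)={w : Rxw}. Then □q at x, so □□q at x, so □q at y, so q at z, i.e. Rxz.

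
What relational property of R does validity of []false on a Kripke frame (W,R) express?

□⊥ is valid iff no world has any successor (otherwise □⊥ fails at any world with one).

emptiness of R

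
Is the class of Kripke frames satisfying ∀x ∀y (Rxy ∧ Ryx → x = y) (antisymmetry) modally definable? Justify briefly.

Any modally definable frame class is closed under surjective bounded morphisms.
The 8-cycle (worlds a,b,c,d,e,f,g,h with a→b→c→d→e→f→g→h→a) is antisymmetric. Sending even-indexed worlds to a and odd-indexed worlds to b is a surjective bounded morphism onto the two-world frame with a↔b, which is not antisymmetric.
So the class is not modally definable.

No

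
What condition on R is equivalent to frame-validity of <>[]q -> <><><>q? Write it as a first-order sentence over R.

This is a Sahlqvist (Geach-type) schema ◇^1□^1q → □^0◇^3q.
Minimal-valuation argument: fix x; take any y with xR^1y and any z with xR^0z. Set V(q) to the set of worlds R-reachable from y in exactly 1 step. Then □^1q holds at y, so the antecedent holds at x; validity forces ◇^3q at z, giving a w with zR^3w and yR^1w.
First-order correspondent: forall x forall y (xRy -> exists w (yRw & x R^3 w)).

forall x forall y (xRy -> exists w (yRw & x R^3 w))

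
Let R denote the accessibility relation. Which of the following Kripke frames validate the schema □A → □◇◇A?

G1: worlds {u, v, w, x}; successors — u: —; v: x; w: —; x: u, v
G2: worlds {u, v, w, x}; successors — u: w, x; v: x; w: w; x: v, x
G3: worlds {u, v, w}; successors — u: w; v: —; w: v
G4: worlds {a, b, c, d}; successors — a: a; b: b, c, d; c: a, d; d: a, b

This is the axiom for a generalized confluence (Geach) condition; its first-order frame correspondent is ∀x ∀z (xRz → ∃w (xRw ∧ zR²w)).
G1: fails — xRu but no t with xRt and uR²t.
G2: condition met.
G3: fails — uRw but no t with uRt and wR²t.
G4: condition met.

G2, G4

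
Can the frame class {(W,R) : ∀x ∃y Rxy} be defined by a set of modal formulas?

This is a Sahlqvist condition; the D axiom □q → ◇q defines it.
Suppose □q→◇q is valid. At any x set V(q)=W. Then □q at x, so ◇q at x, so x has a successor.

Yes, by □q → ◇q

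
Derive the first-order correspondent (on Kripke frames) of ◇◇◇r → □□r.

This is a Sahlqvist (Geach-type) schema ◇^3□^0r → □^2◇^0r.
Minimal-valuation argument: fix x; take any y with xR^3y and any z with xR^2z. Set V(r) to the set of worlds R-reachable from y in exactly 0 steps. Then □^0r holds at y, so the antecedent holds at x; validity forces ◇^0r at z, giving a w with zR^0w and yR^0w.
First-order correspondent: ∀x ∀y ∀z ((xR³y ∧ xR²z) → ∃w (y = w ∧ z = w)).

∀x ∀y ∀z ((xR³y ∧ xR²z) → ∃w (y = w ∧ z = w))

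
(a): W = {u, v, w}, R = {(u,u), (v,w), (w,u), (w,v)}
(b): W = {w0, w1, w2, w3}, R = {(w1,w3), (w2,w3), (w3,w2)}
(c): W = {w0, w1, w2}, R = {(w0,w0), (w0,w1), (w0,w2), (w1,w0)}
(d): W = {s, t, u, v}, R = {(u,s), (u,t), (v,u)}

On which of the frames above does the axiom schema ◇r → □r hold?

(b)

This is the axiom for partial functionality; its first-order frame correspondent is ∀x ∀y ∀z (Rxy ∧ Rxz → y = z).
(a): fails — w sees both u and v.
(b): condition met.
(c): fails — w0 sees both w0 and w1.
(d): fails — u sees both s and t.
Valid on: (b).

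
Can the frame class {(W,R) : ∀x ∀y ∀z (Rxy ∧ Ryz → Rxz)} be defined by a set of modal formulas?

Definable; □r → □□r defines it

This is a Sahlqvist condition; the 4 axiom □r → □□r defines it.
Suppose □r→□□r is valid. Take Rxy, Ryz and set V(r)={w : Rxw}. Then □r at x, so □□r at x, so □r at y, so r at z, i.e. Rxz.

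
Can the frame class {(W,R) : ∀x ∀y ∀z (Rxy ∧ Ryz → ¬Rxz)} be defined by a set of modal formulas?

Any modally definable frame class is closed under surjective bounded morphisms.
The 7-cycle (worlds 0,1,2,3,4,5,6 with 0→1→2→3→4→5→6→0) is intransitive. Mapping every world to a single reflexive point • is a surjective bounded morphism; the reflexive point is not intransitive (R••∧R•• but R••).
Hence intransitivity is not modally definable.

No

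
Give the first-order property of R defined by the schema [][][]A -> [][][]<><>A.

This is a Sahlqvist (Geach-type) schema ◇^0□^3A → □^3◇^2A.
Minimal-valuation argument: fix x; take any y with xR^0y and any z with xR^3z. Set V(A) to the set of worlds R-reachable from y in exactly 3 steps. Then □^3A holds at y, so the antecedent holds at x; validity forces ◇^2A at z, giving a w with zR^2w and yR^3w.
First-order correspondent: forall x forall z (x R^3 z -> exists w (x R^3 w & z R^2 w)).

forall x forall z (x R^3 z -> exists w (x R^3 w & z R^2 w))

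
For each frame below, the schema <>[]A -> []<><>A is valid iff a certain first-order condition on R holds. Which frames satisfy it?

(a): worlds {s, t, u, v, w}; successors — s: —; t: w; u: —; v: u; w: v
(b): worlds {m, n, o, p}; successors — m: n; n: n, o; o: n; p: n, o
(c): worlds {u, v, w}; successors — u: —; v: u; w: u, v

(b)

This is the axiom for a generalized confluence (Geach) condition; its first-order frame correspondent is forall x forall y forall z ((xRy & xRz) -> exists w (yRw & z R^2 w)).
(a): fails — tRw, tRw but no w* with wRw* and wR²w*.
(b): satisfies the condition.
(c): fails — vRu, vRu but no t with uRt and uR²t.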